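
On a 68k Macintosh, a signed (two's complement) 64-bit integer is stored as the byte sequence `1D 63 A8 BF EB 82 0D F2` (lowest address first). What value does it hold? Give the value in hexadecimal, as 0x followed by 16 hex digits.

0x1D63A8BFEB820DF2

Big-endian: lowest address holds the most-significant byte.
The bytes are already most-significant first: 0x1D63A8BFEB820DF2.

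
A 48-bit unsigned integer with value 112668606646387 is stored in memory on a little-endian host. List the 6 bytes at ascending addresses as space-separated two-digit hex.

73 C8 46 B4 78 66

112668606646387 in hexadecimal, padded to 48 bits, is 0x6678B446C873.
Split into bytes (most-significant first): 66 78 B4 46 C8 73.
Little-endian: lowest address holds the least-significant byte.
So at ascending addresses the bytes are 73 C8 46 B4 78 66.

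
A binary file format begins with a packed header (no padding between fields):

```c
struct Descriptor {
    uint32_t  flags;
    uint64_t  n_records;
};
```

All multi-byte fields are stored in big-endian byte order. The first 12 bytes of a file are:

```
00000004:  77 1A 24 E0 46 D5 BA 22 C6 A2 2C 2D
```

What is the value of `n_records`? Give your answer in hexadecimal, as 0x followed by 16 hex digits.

`n_records` follows `flags` (4 bytes), so it starts at byte offset 4 and occupies 8 bytes.
Bytes at offsets 4..11: 46 D5 BA 22 C6 A2 2C 2D.
Big-endian: lowest address holds the most-significant byte.
The bytes are already most-significant first: 0x46D5BA22C6A22C2D.

0x46D5BA22C6A22C2D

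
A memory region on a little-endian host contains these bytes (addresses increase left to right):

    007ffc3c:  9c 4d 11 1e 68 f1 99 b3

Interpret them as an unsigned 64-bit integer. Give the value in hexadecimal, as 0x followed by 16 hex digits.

Little-endian stores the least-significant byte at the lowest address.
Reassemble most-significant byte first: B3 99 F1 68 1E 11 4D 9C → 0xB399F1681E114D9C.

0xB399F1681E114D9C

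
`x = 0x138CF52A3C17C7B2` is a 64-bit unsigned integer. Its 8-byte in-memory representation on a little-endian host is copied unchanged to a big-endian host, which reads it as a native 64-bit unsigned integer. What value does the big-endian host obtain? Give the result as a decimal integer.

12882290806302805011

Stored little-endian, the bytes at ascending addresses are B2 C7 17 3C 2A F5 8C 13.
Read back as big-endian, the last byte is least significant, giving 0xB2C7173C2AF58C13.
0xB2C7173C2AF58C13 = 12882290806302805011.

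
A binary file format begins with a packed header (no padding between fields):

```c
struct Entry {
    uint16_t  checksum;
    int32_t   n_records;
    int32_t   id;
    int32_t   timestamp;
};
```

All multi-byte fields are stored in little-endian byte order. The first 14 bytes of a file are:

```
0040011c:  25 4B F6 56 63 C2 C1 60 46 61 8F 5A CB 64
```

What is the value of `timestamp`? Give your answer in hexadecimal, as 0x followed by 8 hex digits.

0x64CB5A8F

`timestamp` follows `checksum` (2 B), `n_records` (4 B), `id` (4 B), so it starts at offset 2 + 4 + 4 = 10 and occupies 4 bytes.
Bytes at offsets 10..13: 8F 5A CB 64.
In little-endian order the low byte comes first in memory.
Reassemble most-significant byte first: 64 CB 5A 8F → 0x64CB5A8F.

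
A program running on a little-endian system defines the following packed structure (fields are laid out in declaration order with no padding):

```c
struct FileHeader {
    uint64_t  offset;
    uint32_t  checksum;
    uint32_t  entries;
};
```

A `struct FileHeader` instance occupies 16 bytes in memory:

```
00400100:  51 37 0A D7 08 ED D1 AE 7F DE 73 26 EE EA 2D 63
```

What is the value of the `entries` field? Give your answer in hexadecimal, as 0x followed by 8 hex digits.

0x632DEAEE

`entries` follows `offset` (8 B), `checksum` (4 B), so it starts at offset 8 + 4 = 12 and occupies 4 bytes.
Bytes at offsets 12..15: EE EA 2D 63.
Little-endian: lowest address holds the least-significant byte.
Reassemble most-significant byte first: 63 2D EA EE → 0x632DEAEE.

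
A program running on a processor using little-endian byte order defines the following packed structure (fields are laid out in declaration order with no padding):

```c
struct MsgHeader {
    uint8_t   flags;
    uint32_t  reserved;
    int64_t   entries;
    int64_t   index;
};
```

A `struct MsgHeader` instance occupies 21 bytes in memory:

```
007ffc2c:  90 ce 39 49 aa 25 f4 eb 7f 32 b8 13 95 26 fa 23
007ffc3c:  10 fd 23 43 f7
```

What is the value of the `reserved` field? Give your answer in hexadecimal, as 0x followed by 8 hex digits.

`reserved` follows `flags` (1 byte), so it starts at byte offset 1 and occupies 4 bytes.
Bytes at offsets 1..4: CE 39 49 AA.
Little-endian: lowest address holds the least-significant byte.
Reassemble most-significant byte first: AA 49 39 CE → 0xAA4939CE.

0xAA4939CE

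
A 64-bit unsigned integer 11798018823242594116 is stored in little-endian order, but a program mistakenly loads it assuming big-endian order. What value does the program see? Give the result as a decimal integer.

11798018823242594116 in 64-bit hexadecimal is 0xA3BAFB9C74BF3744.
Stored little-endian, the bytes at ascending addresses are 44 37 BF 74 9C FB BA A3.
Read back as big-endian, the last byte is least significant, giving 0x4437BF749CFBBAA3.
0x4437BF749CFBBAA3 = 4915608025869040291.

4915608025869040291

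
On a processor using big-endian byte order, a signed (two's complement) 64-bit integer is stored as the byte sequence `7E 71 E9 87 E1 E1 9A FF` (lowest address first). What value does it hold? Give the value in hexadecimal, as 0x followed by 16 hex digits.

Big-endian: lowest address holds the most-significant byte.
The bytes are already most-significant first: 0x7E71E987E1E19AFF.

0x7E71E987E1E19AFF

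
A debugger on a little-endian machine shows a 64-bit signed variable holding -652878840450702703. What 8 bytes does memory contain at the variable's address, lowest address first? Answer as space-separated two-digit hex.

Two's complement of -652878840450702703 in 64 bits: 652878840450702703 = 0x090F7DD8A66EDD6F; invert → 0xF6F0822759912290; add 1 → 0xF6F0822759912291.
Split into bytes (most-significant first): F6 F0 82 27 59 91 22 91.
Little-endian: lowest address holds the least-significant byte.
So at ascending addresses the bytes are 91 22 91 59 27 82 F0 F6.

91 22 91 59 27 82 F0 F6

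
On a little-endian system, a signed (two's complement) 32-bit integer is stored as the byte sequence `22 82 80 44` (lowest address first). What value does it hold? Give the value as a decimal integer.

1149272610

Little-endian: lowest address holds the least-significant byte.
Reassemble most-significant byte first: 44 80 82 22 → 0x44808222.
0x44808222 = 1149272610.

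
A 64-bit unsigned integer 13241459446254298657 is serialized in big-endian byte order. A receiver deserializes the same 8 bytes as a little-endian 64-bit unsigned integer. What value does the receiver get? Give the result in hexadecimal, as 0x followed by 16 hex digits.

13241459446254298657 in 64-bit hexadecimal is 0xB7C31D35C9BA6621.
Stored big-endian, the bytes at ascending addresses are B7 C3 1D 35 C9 BA 66 21.
Read back as little-endian, the first byte is least significant, giving 0x2166BAC9351DC3B7.

0x2166BAC9351DC3B7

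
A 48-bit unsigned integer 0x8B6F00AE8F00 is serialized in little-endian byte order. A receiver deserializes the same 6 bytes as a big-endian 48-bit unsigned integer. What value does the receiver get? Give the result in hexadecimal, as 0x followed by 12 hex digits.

Stored little-endian, the bytes at ascending addresses are 00 8F AE 00 6F 8B.
Read back as big-endian, the last byte is least significant, giving 0x008FAE006F8B.

0x008FAE006F8B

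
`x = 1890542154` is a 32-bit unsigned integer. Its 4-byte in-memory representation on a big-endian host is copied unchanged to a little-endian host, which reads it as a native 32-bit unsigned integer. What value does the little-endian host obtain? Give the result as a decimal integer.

1890542154 in 32-bit hexadecimal is 0x70AF624A.
Stored big-endian, the bytes at ascending addresses are 70 AF 62 4A.
Read back as little-endian, the first byte is least significant, giving 0x4A62AF70.
0x4A62AF70 = 1247981424.

1247981424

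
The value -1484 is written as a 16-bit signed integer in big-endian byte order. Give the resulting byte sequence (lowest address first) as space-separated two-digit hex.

FA 34

Two's complement of -1484 in 16 bits: 1484 = 0x05CC; invert → 0xFA33; add 1 → 0xFA34.
Split into bytes (most-significant first): FA 34.
In big-endian order the high byte comes first in memory.
So the memory order matches the most-significant-first order: FA 34.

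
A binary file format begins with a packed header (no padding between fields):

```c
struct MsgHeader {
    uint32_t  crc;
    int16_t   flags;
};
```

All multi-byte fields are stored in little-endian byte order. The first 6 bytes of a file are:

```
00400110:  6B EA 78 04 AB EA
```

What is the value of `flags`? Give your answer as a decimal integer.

`flags` follows `crc` (4 bytes), so it starts at byte offset 4 and occupies 2 bytes.
Bytes at offsets 4..5: AB EA.
Little-endian: lowest address holds the least-significant byte.
Reassemble most-significant byte first: EA AB → 0xEAAB.
Top bit is set, so as a signed 16-bit value this is 0xEAAB − 2^16 = -5461.

-5461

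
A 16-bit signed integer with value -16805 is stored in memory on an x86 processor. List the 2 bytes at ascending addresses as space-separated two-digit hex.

Two's complement of -16805 in 16 bits: 16805 = 0x41A5; invert → 0xBE5A; add 1 → 0xBE5B.
Split into bytes (most-significant first): BE 5B.
Little-endian stores the least-significant byte at the lowest address.
So at ascending addresses the bytes are 5B BE.

5B BE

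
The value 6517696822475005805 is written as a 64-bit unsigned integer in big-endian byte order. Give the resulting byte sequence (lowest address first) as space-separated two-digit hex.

5A 73 82 BA 51 50 9F 6D

6517696822475005805 in hexadecimal, padded to 64 bits, is 0x5A7382BA51509F6D.
Split into bytes (most-significant first): 5A 73 82 BA 51 50 9F 6D.
Big-endian stores the most-significant byte at the lowest address.
So the memory order matches the most-significant-first order: 5A 73 82 BA 51 50 9F 6D.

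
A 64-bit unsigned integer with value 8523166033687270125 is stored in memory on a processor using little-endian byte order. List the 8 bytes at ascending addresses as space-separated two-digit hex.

8523166033687270125 in hexadecimal, padded to 64 bits, is 0x76485E59979AD2ED.
Split into bytes (most-significant first): 76 48 5E 59 97 9A D2 ED.
In little-endian order the low byte comes first in memory.
So at ascending addresses the bytes are ED D2 9A 97 59 5E 48 76.

ED D2 9A 97 59 5E 48 76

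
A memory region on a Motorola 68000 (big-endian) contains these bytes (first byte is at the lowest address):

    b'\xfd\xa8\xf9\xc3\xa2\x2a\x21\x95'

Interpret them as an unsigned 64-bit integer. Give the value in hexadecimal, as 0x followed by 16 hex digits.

In big-endian order the high byte comes first in memory.
The bytes are already most-significant first: 0xFDA8F9C3A22A2195.

0xFDA8F9C3A22A2195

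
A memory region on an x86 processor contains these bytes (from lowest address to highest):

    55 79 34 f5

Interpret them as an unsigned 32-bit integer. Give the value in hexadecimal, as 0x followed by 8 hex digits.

Little-endian: lowest address holds the least-significant byte.
Reassemble most-significant byte first: F5 34 79 55 → 0xF5347955.

0xF5347955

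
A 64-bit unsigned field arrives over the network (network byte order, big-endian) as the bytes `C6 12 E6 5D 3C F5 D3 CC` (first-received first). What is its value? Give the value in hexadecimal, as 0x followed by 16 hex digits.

Big-endian stores the most-significant byte at the lowest address.
The bytes are already most-significant first: 0xC612E65D3CF5D3CC.

0xC612E65D3CF5D3CC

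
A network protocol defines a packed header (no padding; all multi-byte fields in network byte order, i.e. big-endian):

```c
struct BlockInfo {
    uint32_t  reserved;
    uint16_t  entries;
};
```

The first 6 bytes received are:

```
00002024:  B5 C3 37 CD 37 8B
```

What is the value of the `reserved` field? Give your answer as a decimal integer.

3049469901

`reserved` is the first field, at byte offset 0, occupying 4 bytes.
Bytes at offsets 0..3: B5 C3 37 CD.
In big-endian order the high byte comes first in memory.
The bytes are already most-significant first: 0xB5C337CD.
0xB5C337CD = 3049469901.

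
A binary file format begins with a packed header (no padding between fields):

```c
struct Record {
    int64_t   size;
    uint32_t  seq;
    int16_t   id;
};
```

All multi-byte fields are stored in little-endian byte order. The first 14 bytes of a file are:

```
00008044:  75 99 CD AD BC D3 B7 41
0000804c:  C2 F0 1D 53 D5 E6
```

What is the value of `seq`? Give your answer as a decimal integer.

1394471106

`seq` follows `size` (8 bytes), so it starts at byte offset 8 and occupies 4 bytes.
Bytes at offsets 8..11: C2 F0 1D 53.
Little-endian: lowest address holds the least-significant byte.
Reassemble most-significant byte first: 53 1D F0 C2 → 0x531DF0C2.
0x531DF0C2 = 1394471106.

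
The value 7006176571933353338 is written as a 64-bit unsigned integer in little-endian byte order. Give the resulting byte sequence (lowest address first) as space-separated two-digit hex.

7006176571933353338 in hexadecimal, padded to 64 bits, is 0x613AF078CBC0657A.
Split into bytes (most-significant first): 61 3A F0 78 CB C0 65 7A.
In little-endian order the low byte comes first in memory.
So at ascending addresses the bytes are 7A 65 C0 CB 78 F0 3A 61.

7A 65 C0 CB 78 F0 3A 61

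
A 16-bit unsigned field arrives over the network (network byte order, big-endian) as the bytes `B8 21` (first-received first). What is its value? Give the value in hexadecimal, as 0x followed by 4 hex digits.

0xB821

Big-endian stores the most-significant byte at the lowest address.
The bytes are already most-significant first: 0xB821.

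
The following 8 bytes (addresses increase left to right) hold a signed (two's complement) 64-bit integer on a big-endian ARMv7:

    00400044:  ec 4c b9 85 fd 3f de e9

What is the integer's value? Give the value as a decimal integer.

Big-endian stores the most-significant byte at the lowest address.
The bytes are already most-significant first: 0xEC4CB985FD3FDEE9.
Top bit is set, so as a signed 64-bit value this is 0xEC4CB985FD3FDEE9 − 2^64 = -1419555797397938455.

-1419555797397938455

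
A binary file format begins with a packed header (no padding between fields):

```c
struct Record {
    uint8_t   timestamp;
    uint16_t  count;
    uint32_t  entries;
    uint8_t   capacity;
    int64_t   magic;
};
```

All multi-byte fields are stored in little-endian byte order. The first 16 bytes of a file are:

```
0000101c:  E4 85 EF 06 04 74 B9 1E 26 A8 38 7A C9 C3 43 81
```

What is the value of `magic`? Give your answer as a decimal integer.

-9132240349270857690

`magic` follows `timestamp` (1 B), `count` (2 B), `entries` (4 B), `capacity` (1 B), so it starts at offset 1 + 2 + 4 + 1 = 8 and occupies 8 bytes.
Bytes at offsets 8..15: 26 A8 38 7A C9 C3 43 81.
Little-endian: lowest address holds the least-significant byte.
Reassemble most-significant byte first: 81 43 C3 C9 7A 38 A8 26 → 0x8143C3C97A38A826.
Top bit is set, so as a signed 64-bit value this is 0x8143C3C97A38A826 − 2^64 = -9132240349270857690.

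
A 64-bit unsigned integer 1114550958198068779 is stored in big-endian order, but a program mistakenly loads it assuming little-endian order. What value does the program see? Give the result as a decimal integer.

1114550958198068779 in 64-bit hexadecimal is 0x0F77AE30FB77962B.
Stored big-endian, the bytes at ascending addresses are 0F 77 AE 30 FB 77 96 2B.
Read back as little-endian, the first byte is least significant, giving 0x2B9677FB30AE770F.
0x2B9677FB30AE770F = 3140829710874736399.

3140829710874736399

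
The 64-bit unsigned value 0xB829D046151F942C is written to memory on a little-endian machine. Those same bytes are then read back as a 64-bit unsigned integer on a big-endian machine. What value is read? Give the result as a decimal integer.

3212226610464827832

Stored little-endian, the bytes at ascending addresses are 2C 94 1F 15 46 D0 29 B8.
Read back as big-endian, the last byte is least significant, giving 0x2C941F1546D029B8.
0x2C941F1546D029B8 = 3212226610464827832.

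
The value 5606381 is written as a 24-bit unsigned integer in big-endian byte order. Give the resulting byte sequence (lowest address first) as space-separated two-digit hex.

55 8B ED

5606381 in hexadecimal, padded to 24 bits, is 0x558BED.
Split into bytes (most-significant first): 55 8B ED.
In big-endian order the high byte comes first in memory.
So the memory order matches the most-significant-first order: 55 8B ED.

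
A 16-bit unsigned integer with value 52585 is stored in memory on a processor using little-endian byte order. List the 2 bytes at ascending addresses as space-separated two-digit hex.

52585 in hexadecimal, padded to 16 bits, is 0xCD69.
Split into bytes (most-significant first): CD 69.
In little-endian order the low byte comes first in memory.
So at ascending addresses the bytes are 69 CD.

69 CD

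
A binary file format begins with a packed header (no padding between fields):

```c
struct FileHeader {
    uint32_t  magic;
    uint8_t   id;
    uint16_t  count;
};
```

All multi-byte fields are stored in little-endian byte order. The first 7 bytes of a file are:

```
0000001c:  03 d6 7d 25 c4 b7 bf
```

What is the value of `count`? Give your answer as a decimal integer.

`count` follows `magic` (4 B), `id` (1 B), so it starts at offset 4 + 1 = 5 and occupies 2 bytes.
Bytes at offsets 5..6: B7 BF.
Little-endian stores the least-significant byte at the lowest address.
Reassemble most-significant byte first: BF B7 → 0xBFB7.
0xBFB7 = 49079.

49079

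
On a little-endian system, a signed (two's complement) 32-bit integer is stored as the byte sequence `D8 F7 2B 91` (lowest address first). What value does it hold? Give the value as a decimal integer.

-1859389480

In little-endian order the low byte comes first in memory.
Reassemble most-significant byte first: 91 2B F7 D8 → 0x912BF7D8.
Top bit is set, so as a signed 32-bit value this is 0x912BF7D8 − 2^32 = -1859389480.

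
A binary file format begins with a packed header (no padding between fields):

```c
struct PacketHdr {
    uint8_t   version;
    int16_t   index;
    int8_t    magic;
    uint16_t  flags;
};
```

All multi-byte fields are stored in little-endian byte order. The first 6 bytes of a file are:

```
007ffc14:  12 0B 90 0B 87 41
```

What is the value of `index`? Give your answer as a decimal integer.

`index` follows `version` (1 byte), so it starts at byte offset 1 and occupies 2 bytes.
Bytes at offsets 1..2: 0B 90.
In little-endian order the low byte comes first in memory.
Reassemble most-significant byte first: 90 0B → 0x900B.
Top bit is set, so as a signed 16-bit value this is 0x900B − 2^16 = -28661.

-28661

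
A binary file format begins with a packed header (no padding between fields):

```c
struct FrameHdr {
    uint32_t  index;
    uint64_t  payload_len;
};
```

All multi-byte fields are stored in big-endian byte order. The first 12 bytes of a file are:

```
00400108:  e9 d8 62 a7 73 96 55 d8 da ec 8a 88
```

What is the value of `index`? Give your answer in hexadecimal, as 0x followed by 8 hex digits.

`index` is the first field, at byte offset 0, occupying 4 bytes.
Bytes at offsets 0..3: E9 D8 62 A7.
Big-endian stores the most-significant byte at the lowest address.
The bytes are already most-significant first: 0xE9D862A7.

0xE9D862A7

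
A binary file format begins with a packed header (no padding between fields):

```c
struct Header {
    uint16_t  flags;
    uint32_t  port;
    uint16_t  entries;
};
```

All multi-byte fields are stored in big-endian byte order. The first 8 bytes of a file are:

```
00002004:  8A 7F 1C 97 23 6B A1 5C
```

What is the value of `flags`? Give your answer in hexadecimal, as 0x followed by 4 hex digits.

0x8A7F

`flags` is the first field, at byte offset 0, occupying 2 bytes.
Bytes at offsets 0..1: 8A 7F.
Big-endian stores the most-significant byte at the lowest address.
The bytes are already most-significant first: 0x8A7F.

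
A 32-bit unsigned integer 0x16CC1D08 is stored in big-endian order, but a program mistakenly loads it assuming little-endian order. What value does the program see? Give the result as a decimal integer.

136170518

Stored big-endian, the bytes at ascending addresses are 16 CC 1D 08.
Read back as little-endian, the first byte is least significant, giving 0x081DCC16.
0x081DCC16 = 136170518.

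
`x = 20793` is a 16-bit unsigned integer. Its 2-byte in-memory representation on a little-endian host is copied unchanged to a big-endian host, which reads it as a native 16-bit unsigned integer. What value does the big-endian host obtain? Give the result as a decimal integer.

20793 in 16-bit hexadecimal is 0x5139.
Stored little-endian, the bytes at ascending addresses are 39 51.
Read back as big-endian, the last byte is least significant, giving 0x3951.
0x3951 = 14673.

14673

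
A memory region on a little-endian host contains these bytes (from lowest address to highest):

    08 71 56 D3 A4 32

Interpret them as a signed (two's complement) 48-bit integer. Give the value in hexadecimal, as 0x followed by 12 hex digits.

0x32A4D3567108

In little-endian order the low byte comes first in memory.
Reassemble most-significant byte first: 32 A4 D3 56 71 08 → 0x32A4D3567108.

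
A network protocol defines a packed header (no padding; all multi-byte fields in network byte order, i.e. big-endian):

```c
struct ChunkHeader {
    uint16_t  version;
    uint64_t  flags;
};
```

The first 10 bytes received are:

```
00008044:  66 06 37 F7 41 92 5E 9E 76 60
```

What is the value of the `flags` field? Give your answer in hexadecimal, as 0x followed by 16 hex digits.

0x37F741925E9E7660

`flags` follows `version` (2 bytes), so it starts at byte offset 2 and occupies 8 bytes.
Bytes at offsets 2..9: 37 F7 41 92 5E 9E 76 60.
Big-endian stores the most-significant byte at the lowest address.
The bytes are already most-significant first: 0x37F741925E9E7660.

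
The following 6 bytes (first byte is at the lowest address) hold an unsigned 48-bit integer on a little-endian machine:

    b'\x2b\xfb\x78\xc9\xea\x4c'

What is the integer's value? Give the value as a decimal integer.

84571286207275

In little-endian order the low byte comes first in memory.
Reassemble most-significant byte first: 4C EA C9 78 FB 2B → 0x4CEAC978FB2B.
0x4CEAC978FB2B = 84571286207275.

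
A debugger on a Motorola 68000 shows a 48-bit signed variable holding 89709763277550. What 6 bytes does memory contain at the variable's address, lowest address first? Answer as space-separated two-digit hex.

51 97 2E 92 B2 EE

89709763277550 in hexadecimal, padded to 48 bits, is 0x51972E92B2EE.
Split into bytes (most-significant first): 51 97 2E 92 B2 EE.
In big-endian order the high byte comes first in memory.
So the memory order matches the most-significant-first order: 51 97 2E 92 B2 EE.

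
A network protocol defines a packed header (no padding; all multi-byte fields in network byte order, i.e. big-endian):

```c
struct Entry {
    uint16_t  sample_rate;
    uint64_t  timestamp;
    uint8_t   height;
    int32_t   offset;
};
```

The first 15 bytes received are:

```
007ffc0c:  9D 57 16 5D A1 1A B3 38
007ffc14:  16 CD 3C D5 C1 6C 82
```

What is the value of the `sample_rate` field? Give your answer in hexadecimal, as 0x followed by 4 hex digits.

`sample_rate` is the first field, at byte offset 0, occupying 2 bytes.
Bytes at offsets 0..1: 9D 57.
Big-endian: lowest address holds the most-significant byte.
The bytes are already most-significant first: 0x9D57.

0x9D57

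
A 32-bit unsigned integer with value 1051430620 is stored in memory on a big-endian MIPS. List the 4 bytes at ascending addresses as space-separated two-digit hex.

3E AB 8E DC

1051430620 in hexadecimal, padded to 32 bits, is 0x3EAB8EDC.
Split into bytes (most-significant first): 3E AB 8E DC.
Big-endian: lowest address holds the most-significant byte.
So the memory order matches the most-significant-first order: 3E AB 8E DC.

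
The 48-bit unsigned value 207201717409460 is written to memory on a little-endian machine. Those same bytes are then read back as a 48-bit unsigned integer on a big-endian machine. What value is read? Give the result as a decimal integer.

198284746977980

207201717409460 in 48-bit hexadecimal is 0xBC72E8C356B4.
Stored little-endian, the bytes at ascending addresses are B4 56 C3 E8 72 BC.
Read back as big-endian, the last byte is least significant, giving 0xB456C3E872BC.
0xB456C3E872BC = 198284746977980.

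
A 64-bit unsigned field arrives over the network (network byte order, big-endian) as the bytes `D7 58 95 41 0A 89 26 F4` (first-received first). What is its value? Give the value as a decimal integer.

Big-endian stores the most-significant byte at the lowest address.
The bytes are already most-significant first: 0xD75895410A8926F4.
0xD75895410A8926F4 = 15517316622687217396.

15517316622687217396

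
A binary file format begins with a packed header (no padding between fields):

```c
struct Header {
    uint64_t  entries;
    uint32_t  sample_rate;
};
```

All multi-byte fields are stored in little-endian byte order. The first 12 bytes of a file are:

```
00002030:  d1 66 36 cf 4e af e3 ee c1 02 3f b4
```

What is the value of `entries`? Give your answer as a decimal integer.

17213794953758926545

`entries` is the first field, at byte offset 0, occupying 8 bytes.
Bytes at offsets 0..7: D1 66 36 CF 4E AF E3 EE.
Little-endian stores the least-significant byte at the lowest address.
Reassemble most-significant byte first: EE E3 AF 4E CF 36 66 D1 → 0xEEE3AF4ECF3666D1.
0xEEE3AF4ECF3666D1 = 17213794953758926545.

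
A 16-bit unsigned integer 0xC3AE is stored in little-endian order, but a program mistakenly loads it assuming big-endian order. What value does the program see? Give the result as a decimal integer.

44739

Stored little-endian, the bytes at ascending addresses are AE C3.
Read back as big-endian, the last byte is least significant, giving 0xAEC3.
0xAEC3 = 44739.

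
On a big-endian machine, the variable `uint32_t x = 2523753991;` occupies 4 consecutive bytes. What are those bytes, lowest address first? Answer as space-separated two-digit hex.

96 6D 6E 07

2523753991 in hexadecimal, padded to 32 bits, is 0x966D6E07.
Split into bytes (most-significant first): 96 6D 6E 07.
In big-endian order the high byte comes first in memory.
So the memory order matches the most-significant-first order: 96 6D 6E 07.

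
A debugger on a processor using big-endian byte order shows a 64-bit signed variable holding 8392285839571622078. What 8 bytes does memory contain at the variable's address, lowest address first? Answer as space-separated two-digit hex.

8392285839571622078 in hexadecimal, padded to 64 bits, is 0x74776381C13518BE.
Split into bytes (most-significant first): 74 77 63 81 C1 35 18 BE.
Big-endian: lowest address holds the most-significant byte.
So the memory order matches the most-significant-first order: 74 77 63 81 C1 35 18 BE.

74 77 63 81 C1 35 18 BE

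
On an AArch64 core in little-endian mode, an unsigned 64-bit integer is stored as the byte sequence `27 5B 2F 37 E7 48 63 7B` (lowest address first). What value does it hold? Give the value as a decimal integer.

8891030247259986727

Little-endian stores the least-significant byte at the lowest address.
Reassemble most-significant byte first: 7B 63 48 E7 37 2F 5B 27 → 0x7B6348E7372F5B27.
0x7B6348E7372F5B27 = 8891030247259986727.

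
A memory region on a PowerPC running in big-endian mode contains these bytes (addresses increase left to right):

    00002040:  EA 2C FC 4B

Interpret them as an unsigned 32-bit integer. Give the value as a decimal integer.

3928816715

In big-endian order the high byte comes first in memory.
The bytes are already most-significant first: 0xEA2CFC4B.
0xEA2CFC4B = 3928816715.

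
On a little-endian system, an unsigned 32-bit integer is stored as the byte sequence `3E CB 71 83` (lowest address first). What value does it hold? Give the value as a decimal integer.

In little-endian order the low byte comes first in memory.
Reassemble most-significant byte first: 83 71 CB 3E → 0x8371CB3E.
0x8371CB3E = 2205272894.

2205272894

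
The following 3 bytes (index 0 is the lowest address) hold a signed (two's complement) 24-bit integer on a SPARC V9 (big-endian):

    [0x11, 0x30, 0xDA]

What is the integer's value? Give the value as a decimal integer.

1126618

Big-endian: lowest address holds the most-significant byte.
The bytes are already most-significant first: 0x1130DA.
0x1130DA = 1126618.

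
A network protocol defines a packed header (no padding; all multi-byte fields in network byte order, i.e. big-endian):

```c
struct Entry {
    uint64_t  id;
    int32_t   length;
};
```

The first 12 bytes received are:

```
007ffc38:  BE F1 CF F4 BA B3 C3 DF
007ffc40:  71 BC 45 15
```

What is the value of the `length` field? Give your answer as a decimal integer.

1908163861

`length` follows `id` (8 bytes), so it starts at byte offset 8 and occupies 4 bytes.
Bytes at offsets 8..11: 71 BC 45 15.
Big-endian: lowest address holds the most-significant byte.
The bytes are already most-significant first: 0x71BC4515.
0x71BC4515 = 1908163861.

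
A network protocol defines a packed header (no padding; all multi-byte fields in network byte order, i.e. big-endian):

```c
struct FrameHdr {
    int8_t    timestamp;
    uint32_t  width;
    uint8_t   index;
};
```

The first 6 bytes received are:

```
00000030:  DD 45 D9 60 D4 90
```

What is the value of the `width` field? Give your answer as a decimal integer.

1171874004

`width` follows `timestamp` (1 byte), so it starts at byte offset 1 and occupies 4 bytes.
Bytes at offsets 1..4: 45 D9 60 D4.
Big-endian stores the most-significant byte at the lowest address.
The bytes are already most-significant first: 0x45D960D4.
0x45D960D4 = 1171874004.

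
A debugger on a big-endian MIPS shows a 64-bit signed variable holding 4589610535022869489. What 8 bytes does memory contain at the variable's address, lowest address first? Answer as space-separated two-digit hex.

4589610535022869489 in hexadecimal, padded to 64 bits, is 0x3FB19276FD6DBBF1.
Split into bytes (most-significant first): 3F B1 92 76 FD 6D BB F1.
In big-endian order the high byte comes first in memory.
So the memory order matches the most-significant-first order: 3F B1 92 76 FD 6D BB F1.

3F B1 92 76 FD 6D BB F1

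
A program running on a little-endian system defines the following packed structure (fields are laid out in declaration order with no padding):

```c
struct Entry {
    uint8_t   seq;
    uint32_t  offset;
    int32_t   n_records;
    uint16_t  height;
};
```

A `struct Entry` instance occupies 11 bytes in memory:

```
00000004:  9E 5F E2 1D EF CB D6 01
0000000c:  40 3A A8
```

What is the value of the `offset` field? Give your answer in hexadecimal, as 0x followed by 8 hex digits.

`offset` follows `seq` (1 byte), so it starts at byte offset 1 and occupies 4 bytes.
Bytes at offsets 1..4: 5F E2 1D EF.
Little-endian stores the least-significant byte at the lowest address.
Reassemble most-significant byte first: EF 1D E2 5F → 0xEF1DE25F.

0xEF1DE25F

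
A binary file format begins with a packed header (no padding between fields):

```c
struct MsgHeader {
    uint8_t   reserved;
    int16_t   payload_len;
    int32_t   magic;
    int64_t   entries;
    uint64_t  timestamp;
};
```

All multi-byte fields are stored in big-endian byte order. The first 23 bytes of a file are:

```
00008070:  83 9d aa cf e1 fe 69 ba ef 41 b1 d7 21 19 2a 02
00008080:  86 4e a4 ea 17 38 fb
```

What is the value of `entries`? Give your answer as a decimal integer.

`entries` follows `reserved` (1 B), `payload_len` (2 B), `magic` (4 B), so it starts at offset 1 + 2 + 4 = 7 and occupies 8 bytes.
Bytes at offsets 7..14: BA EF 41 B1 D7 21 19 2A.
Big-endian stores the most-significant byte at the lowest address.
The bytes are already most-significant first: 0xBAEF41B1D721192A.
Top bit is set, so as a signed 64-bit value this is 0xBAEF41B1D721192A − 2^64 = -4976686831146821334.

-4976686831146821334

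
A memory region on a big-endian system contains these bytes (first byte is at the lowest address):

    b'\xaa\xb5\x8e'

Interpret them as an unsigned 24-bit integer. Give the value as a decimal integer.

11187598

Big-endian stores the most-significant byte at the lowest address.
The bytes are already most-significant first: 0xAAB58E.
0xAAB58E = 11187598.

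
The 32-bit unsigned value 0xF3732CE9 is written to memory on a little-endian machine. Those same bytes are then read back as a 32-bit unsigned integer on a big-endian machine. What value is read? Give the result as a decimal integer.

3912004595

Stored little-endian, the bytes at ascending addresses are E9 2C 73 F3.
Read back as big-endian, the last byte is least significant, giving 0xE92C73F3.
0xE92C73F3 = 3912004595.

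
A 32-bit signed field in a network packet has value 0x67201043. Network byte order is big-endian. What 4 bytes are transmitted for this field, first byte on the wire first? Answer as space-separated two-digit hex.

Split into bytes (most-significant first): 67 20 10 43.
Big-endian stores the most-significant byte at the lowest address.
So the memory order matches the most-significant-first order: 67 20 10 43.

67 20 10 43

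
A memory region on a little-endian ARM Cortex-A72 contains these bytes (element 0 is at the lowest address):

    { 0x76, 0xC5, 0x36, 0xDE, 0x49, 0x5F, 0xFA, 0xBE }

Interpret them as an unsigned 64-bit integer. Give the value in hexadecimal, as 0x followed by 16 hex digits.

Little-endian stores the least-significant byte at the lowest address.
Reassemble most-significant byte first: BE FA 5F 49 DE 36 C5 76 → 0xBEFA5F49DE36C576.

0xBEFA5F49DE36C576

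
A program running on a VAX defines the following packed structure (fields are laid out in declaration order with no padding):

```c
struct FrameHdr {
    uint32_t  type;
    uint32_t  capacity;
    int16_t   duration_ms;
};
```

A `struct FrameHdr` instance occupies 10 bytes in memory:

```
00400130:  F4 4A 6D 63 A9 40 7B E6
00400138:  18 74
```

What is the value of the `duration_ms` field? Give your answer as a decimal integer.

29720

`duration_ms` follows `type` (4 B), `capacity` (4 B), so it starts at offset 4 + 4 = 8 and occupies 2 bytes.
Bytes at offsets 8..9: 18 74.
In little-endian order the low byte comes first in memory.
Reassemble most-significant byte first: 74 18 → 0x7418.
0x7418 = 29720.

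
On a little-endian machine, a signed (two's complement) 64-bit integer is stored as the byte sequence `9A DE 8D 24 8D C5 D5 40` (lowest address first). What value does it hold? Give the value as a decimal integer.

In little-endian order the low byte comes first in memory.
Reassemble most-significant byte first: 40 D5 C5 8D 24 8D DE 9A → 0x40D5C58D248DDE9A.
0x40D5C58D248DDE9A = 4671857398461095578.

4671857398461095578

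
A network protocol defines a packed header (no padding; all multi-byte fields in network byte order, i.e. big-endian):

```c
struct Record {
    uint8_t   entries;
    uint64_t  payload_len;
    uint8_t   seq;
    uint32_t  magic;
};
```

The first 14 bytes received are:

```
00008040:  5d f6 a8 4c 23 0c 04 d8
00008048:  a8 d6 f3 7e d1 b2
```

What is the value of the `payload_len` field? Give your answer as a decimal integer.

17773539642826873000

`payload_len` follows `entries` (1 byte), so it starts at byte offset 1 and occupies 8 bytes.
Bytes at offsets 1..8: F6 A8 4C 23 0C 04 D8 A8.
Big-endian: lowest address holds the most-significant byte.
The bytes are already most-significant first: 0xF6A84C230C04D8A8.
0xF6A84C230C04D8A8 = 17773539642826873000.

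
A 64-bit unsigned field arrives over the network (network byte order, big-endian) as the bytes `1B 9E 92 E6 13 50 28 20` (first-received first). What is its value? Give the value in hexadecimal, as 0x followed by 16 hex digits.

0x1B9E92E613502820

Big-endian: lowest address holds the most-significant byte.
The bytes are already most-significant first: 0x1B9E92E613502820.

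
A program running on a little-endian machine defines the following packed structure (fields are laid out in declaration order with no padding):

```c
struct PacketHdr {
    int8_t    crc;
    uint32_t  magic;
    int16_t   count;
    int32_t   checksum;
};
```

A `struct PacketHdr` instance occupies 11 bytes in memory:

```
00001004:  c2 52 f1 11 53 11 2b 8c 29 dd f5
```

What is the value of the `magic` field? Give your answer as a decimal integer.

`magic` follows `crc` (1 byte), so it starts at byte offset 1 and occupies 4 bytes.
Bytes at offsets 1..4: 52 F1 11 53.
Little-endian: lowest address holds the least-significant byte.
Reassemble most-significant byte first: 53 11 F1 52 → 0x5311F152.
0x5311F152 = 1393684818.

1393684818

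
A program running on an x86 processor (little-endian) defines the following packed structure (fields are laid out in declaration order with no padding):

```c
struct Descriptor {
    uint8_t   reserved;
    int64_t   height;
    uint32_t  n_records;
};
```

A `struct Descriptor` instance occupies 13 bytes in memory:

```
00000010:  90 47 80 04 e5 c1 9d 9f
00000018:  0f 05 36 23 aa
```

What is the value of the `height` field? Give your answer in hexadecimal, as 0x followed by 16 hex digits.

`height` follows `reserved` (1 byte), so it starts at byte offset 1 and occupies 8 bytes.
Bytes at offsets 1..8: 47 80 04 E5 C1 9D 9F 0F.
In little-endian order the low byte comes first in memory.
Reassemble most-significant byte first: 0F 9F 9D C1 E5 04 80 47 → 0x0F9F9DC1E5048047.

0x0F9F9DC1E5048047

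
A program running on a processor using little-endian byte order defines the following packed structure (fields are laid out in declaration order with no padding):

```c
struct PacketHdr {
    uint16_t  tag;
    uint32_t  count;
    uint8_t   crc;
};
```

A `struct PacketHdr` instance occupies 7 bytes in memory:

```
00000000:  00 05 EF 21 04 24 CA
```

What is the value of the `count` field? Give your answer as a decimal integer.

`count` follows `tag` (2 bytes), so it starts at byte offset 2 and occupies 4 bytes.
Bytes at offsets 2..5: EF 21 04 24.
Little-endian stores the least-significant byte at the lowest address.
Reassemble most-significant byte first: 24 04 21 EF → 0x240421EF.
0x240421EF = 604250607.

604250607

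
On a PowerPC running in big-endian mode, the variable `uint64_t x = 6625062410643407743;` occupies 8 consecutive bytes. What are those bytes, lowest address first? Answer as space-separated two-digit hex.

5B F0 F3 29 51 31 83 7F

6625062410643407743 in hexadecimal, padded to 64 bits, is 0x5BF0F3295131837F.
Split into bytes (most-significant first): 5B F0 F3 29 51 31 83 7F.
Big-endian stores the most-significant byte at the lowest address.
So the memory order matches the most-significant-first order: 5B F0 F3 29 51 31 83 7F.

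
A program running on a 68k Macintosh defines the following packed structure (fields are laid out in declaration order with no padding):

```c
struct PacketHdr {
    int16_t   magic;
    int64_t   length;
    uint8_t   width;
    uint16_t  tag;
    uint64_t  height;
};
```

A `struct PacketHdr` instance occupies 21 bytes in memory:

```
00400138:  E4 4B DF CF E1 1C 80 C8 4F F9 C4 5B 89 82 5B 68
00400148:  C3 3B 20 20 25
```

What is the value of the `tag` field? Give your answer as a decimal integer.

`tag` follows `magic` (2 B), `length` (8 B), `width` (1 B), so it starts at offset 2 + 8 + 1 = 11 and occupies 2 bytes.
Bytes at offsets 11..12: 5B 89.
Big-endian stores the most-significant byte at the lowest address.
The bytes are already most-significant first: 0x5B89.
0x5B89 = 23433.

23433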